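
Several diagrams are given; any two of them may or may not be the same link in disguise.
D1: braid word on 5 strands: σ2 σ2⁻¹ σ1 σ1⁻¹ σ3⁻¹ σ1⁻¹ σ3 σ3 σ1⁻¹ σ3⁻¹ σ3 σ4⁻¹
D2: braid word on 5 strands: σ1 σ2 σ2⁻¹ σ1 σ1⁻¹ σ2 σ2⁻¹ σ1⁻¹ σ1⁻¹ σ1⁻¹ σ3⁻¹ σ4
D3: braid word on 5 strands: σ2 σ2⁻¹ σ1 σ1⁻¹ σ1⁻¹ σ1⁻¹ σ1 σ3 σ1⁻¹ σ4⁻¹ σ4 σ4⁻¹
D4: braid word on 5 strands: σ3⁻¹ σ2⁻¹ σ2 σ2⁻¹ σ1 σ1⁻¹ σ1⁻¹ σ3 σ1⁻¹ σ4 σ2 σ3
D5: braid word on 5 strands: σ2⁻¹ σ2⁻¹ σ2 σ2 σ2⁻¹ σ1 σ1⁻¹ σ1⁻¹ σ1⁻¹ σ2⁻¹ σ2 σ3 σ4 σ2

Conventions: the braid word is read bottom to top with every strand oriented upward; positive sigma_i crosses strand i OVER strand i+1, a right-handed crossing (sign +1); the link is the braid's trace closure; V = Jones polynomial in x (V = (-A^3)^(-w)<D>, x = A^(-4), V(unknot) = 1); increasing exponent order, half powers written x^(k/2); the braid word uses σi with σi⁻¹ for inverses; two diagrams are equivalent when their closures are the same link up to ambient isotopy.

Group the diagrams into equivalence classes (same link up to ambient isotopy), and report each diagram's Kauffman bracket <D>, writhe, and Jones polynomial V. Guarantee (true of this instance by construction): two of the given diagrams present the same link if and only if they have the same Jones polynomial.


equivalence classes: {D1, D2, D3, D4, D5}
D1 (bracket A^-6 + A^-2 + A^2 + A^6; 12 crossings at w = -2): V = x^-3 + x^-2 + x^-1 + 1
D2 (bracket A^-6 + A^-2 + A^2 + A^6; 12 crossings at w = -2): V = x^-3 + x^-2 + x^-1 + 1
V(D3) = x^-3 + x^-2 + x^-1 + 1  [12 crossings, <D> = A^-6 + A^-2 + A^2 + A^6, w = -2]
D4 (bracket 1 + A^4 + A^8 + A^12; 12 crossings at w = 0): V = x^-3 + x^-2 + x^-1 + 1
V(D5) = x^-3 + x^-2 + x^-1 + 1  (w 0, c 14, <D> = 1 + A^4 + A^8 + A^12)
key observation: all 5 diagrams share one V(x), hence one class


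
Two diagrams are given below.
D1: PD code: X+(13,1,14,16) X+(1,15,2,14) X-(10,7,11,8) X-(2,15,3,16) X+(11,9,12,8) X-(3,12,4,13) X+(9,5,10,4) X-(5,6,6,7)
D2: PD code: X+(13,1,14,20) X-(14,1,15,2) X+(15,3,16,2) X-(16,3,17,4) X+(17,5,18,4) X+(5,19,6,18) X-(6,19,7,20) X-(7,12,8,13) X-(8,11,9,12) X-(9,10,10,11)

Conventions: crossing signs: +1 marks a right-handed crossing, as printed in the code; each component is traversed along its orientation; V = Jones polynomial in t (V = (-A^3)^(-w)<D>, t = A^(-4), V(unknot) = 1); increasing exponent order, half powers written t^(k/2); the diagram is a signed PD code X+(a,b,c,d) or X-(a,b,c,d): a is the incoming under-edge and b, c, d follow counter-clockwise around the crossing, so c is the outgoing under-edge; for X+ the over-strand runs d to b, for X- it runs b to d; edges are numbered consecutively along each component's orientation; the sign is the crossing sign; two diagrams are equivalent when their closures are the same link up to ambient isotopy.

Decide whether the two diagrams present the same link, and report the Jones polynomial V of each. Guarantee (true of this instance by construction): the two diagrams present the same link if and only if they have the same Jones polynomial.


same link: yes
V(D1) = 1  [8 crossings, <D> = 1, w = 0]
D2 (bracket A^-6; 10 crossings at w = -2): V = 1
note: all 2 diagrams share one V(t), hence one class


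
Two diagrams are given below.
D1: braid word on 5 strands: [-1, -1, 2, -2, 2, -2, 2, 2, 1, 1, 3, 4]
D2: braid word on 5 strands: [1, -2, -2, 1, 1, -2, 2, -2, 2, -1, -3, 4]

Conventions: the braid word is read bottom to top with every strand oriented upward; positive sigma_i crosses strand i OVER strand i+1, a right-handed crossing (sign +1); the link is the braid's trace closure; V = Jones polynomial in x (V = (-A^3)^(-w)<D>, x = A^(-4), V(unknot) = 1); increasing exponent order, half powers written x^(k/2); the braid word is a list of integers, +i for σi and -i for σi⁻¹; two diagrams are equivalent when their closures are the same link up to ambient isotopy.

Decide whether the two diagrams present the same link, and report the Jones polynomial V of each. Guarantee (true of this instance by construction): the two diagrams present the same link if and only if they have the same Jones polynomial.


equivalent: no
V(D1) = 1 + x + x^2 + x^3  (w +4, c 12, <D> = 1 + A^4 + A^8 + A^12)
V(D2) = x^-2 + 2 + x^2  (w 0, c 12, <D> = A^-8 + 2 + A^8)
why: V(x) takes 2 values over 2 diagrams, fixing the grouping


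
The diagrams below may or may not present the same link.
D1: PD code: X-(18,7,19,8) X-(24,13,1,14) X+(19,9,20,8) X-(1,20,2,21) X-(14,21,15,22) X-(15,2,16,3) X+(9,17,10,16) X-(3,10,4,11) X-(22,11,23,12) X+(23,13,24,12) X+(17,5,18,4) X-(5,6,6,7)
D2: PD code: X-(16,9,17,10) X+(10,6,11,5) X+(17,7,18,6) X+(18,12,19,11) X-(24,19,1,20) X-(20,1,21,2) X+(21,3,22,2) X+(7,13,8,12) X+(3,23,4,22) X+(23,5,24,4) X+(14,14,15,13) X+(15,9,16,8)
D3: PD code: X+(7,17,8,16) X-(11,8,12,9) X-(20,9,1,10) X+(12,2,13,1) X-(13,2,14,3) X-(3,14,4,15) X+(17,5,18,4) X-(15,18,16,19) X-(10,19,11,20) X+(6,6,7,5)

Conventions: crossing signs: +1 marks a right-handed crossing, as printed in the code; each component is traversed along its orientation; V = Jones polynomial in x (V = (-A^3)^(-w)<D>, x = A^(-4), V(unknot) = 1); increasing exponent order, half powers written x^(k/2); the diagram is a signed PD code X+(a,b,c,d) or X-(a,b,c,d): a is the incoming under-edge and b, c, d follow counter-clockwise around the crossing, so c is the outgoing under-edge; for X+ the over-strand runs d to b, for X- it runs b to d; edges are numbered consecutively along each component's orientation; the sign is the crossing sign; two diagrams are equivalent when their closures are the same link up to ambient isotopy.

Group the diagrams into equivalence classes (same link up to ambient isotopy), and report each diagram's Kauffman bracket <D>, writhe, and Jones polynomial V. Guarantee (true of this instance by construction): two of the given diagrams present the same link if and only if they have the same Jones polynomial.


grouping into links: {D1, D3} | {D2}
V(D1) = x^-5 - 2x^-4 + 2x^-3 - 2x^-2 + 2x^-1 - 1 + x  (w -4, c 12, <D> = A^-16 - A^-12 + 2A^-8 - 2A^-4 + 2 - 2A^4 + A^8)
V(D2) = x + x^3 - x^4  (w +6, c 12, <D> = -A^2 + A^6 + A^14)
V(D3) = x^-5 - 2x^-4 + 2x^-3 - 2x^-2 + 2x^-1 - 1 + x  (w -2, c 10, <D> = A^-10 - A^-6 + 2A^-2 - 2A^2 + 2A^6 - 2A^10 + A^14)
key observation: 2 values of V(x) split the 3 diagrams


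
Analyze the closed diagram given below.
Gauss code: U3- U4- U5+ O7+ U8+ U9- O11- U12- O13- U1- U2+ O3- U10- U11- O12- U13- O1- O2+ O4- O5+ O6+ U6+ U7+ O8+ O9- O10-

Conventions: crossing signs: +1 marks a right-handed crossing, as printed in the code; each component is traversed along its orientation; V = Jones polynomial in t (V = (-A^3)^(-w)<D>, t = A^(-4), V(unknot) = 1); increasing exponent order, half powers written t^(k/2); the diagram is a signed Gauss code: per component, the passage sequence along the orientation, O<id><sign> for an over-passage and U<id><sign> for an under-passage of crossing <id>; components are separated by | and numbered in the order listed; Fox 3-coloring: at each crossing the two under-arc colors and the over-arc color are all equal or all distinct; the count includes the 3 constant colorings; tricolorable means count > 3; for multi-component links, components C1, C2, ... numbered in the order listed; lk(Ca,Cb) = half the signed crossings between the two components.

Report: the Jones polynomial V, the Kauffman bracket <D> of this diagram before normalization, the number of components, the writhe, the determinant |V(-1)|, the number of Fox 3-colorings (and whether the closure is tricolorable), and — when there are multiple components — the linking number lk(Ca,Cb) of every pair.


V = -t^-6 + t^-5 - t^-4 + 2t^-3 - t^-2 + t^-1
<D> = -A^-5 + A^-1 - 2A^3 + A^7 - A^11 + A^15 (w = -3)
1 component over 13 crossings, w = -3
3 Fox colorings among 3^13, |V(-1)| = 7: not tricolorable
why: w = -3 shifts under R1 moves; the (-A^3)^(3) factor cancels that in V


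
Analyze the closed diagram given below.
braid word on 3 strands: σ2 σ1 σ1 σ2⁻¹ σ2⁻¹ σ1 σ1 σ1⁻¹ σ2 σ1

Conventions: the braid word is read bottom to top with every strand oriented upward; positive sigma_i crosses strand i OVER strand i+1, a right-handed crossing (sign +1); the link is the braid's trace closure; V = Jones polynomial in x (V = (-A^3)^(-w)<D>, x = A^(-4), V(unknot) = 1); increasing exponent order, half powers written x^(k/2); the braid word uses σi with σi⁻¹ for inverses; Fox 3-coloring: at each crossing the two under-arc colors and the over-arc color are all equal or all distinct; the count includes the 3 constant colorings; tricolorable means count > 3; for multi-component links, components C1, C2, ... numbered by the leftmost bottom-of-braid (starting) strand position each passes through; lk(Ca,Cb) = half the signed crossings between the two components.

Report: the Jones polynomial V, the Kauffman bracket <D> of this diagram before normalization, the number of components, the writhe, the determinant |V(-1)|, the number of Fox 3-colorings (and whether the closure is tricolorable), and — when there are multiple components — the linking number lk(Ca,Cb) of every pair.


Jones polynomial: V(x) = x - x^2 + 2x^3 - x^4 + x^5 - x^6
<D> = -A^-12 + A^-8 - A^-4 + 2 - A^4 + A^8; writhe +4
components 1, writhe +4 (10 crossings)
3-colorings: 3 of 3^10, det 7 — not tricolorable
note: free reduction leaves σ2 σ1 σ1 σ2⁻¹ σ2⁻¹ σ1 σ2 σ1 of the original 10 letters


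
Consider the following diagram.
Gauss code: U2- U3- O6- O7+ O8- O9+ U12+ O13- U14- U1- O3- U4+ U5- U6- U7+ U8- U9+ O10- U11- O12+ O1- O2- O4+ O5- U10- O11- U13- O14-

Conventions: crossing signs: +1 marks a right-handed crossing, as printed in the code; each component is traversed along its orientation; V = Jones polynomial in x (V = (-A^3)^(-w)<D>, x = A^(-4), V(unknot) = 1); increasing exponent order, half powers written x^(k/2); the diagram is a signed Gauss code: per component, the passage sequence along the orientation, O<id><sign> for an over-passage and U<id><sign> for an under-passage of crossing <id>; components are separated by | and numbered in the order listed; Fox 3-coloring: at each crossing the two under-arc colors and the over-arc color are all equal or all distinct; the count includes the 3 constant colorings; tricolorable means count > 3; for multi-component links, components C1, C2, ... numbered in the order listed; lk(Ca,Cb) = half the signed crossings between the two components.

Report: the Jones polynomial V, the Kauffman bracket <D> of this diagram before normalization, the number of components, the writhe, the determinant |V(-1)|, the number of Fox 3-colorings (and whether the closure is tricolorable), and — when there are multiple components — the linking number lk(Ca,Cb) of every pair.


V = x^-8 - 2x^-7 + x^-6 - 2x^-5 + 2x^-4 + x^-2
<D> = A^-10 + 2A^-2 - 2A^2 + A^6 - 2A^10 + A^14 (w = -6)
1 component over 14 crossings, w = -6
27 Fox colorings among 3^14, |V(-1)| = 9: tricolorable
why: the span of V is 6, forcing >= 6 crossings in any diagram


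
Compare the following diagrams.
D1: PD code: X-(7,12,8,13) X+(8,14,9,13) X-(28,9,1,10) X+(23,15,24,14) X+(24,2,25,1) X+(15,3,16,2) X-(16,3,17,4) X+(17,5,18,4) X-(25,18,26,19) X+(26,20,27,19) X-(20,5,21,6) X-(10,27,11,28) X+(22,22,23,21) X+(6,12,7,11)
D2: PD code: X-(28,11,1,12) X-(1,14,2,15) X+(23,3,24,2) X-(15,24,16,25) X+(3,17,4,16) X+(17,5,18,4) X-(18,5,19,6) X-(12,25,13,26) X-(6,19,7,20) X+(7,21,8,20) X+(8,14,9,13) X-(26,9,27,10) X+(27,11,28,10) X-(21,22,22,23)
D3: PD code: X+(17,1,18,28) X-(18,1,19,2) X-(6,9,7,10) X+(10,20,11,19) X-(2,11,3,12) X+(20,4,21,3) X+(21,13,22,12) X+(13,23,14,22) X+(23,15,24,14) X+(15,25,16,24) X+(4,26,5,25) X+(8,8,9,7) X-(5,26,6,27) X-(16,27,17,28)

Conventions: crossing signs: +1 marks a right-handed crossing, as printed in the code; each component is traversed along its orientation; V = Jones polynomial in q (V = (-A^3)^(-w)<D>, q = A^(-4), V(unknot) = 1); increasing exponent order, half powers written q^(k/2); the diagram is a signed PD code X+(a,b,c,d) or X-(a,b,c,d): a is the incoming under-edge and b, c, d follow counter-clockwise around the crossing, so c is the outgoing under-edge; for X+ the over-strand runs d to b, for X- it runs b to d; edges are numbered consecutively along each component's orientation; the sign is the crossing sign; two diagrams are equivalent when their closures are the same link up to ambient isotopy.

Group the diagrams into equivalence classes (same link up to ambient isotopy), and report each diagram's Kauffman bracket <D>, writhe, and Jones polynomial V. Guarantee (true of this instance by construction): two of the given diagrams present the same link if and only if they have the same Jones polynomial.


equivalence classes: {D1} | {D2} | {D3}
D1 (bracket A^-2 - A^2 + A^6 - A^10 + A^14; 14 crossings at w = +2): V = q^-2 - q^-1 + 1 - q + q^2
D2 (bracket A^-14 - A^-10 + 2A^-6 - 2A^-2 + A^2 - A^6 + A^10; 14 crossings at w = -2): V = q^-4 - q^-3 + q^-2 - 2q^-1 + 2 - q + q^2
V(D3) = q - q^2 + 2q^3 - q^4 + q^5 - q^6  (w +4, c 14, <D> = -A^-12 + A^-8 - A^-4 + 2 - A^4 + A^8)
observation: comparing 3 Jones polynomials yields 3 groups


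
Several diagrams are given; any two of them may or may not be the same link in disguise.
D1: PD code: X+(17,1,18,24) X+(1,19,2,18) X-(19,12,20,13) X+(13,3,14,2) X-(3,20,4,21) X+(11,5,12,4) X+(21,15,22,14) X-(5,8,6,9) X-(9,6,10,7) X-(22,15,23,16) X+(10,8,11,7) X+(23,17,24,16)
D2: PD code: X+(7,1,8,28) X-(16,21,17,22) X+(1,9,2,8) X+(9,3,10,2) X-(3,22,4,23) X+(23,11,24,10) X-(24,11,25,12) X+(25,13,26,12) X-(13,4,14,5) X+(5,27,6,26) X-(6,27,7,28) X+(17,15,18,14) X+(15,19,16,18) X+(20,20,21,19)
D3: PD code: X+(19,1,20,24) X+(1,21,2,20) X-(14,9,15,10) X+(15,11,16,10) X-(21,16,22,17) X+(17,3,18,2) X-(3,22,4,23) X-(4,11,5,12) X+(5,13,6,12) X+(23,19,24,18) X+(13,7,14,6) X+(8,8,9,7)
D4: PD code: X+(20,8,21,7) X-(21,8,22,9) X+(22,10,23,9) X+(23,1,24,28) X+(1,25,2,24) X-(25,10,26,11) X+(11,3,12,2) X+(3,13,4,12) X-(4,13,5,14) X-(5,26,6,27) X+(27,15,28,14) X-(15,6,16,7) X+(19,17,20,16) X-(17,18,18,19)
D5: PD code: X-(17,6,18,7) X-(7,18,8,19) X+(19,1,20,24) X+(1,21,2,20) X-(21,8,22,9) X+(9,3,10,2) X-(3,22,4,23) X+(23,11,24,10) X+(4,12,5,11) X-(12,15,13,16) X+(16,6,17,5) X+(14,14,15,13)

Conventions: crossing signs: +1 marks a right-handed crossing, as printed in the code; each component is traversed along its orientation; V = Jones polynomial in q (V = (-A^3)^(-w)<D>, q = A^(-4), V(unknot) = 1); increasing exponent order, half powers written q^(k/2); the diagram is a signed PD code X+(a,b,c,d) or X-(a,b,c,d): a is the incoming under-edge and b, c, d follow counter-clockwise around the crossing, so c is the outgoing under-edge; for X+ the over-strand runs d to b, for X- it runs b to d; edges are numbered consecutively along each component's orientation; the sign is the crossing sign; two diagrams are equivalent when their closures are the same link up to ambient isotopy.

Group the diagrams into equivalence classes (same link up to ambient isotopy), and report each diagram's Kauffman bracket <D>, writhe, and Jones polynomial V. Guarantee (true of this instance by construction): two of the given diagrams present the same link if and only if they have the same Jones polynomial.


equivalence classes: {D1, D2, D3, D4, D5}
D1 (bracket A^-14 - 2A^-10 + 2A^-6 - 2A^-2 + 2A^2 - A^6 + A^10; 12 crossings at w = +2): V = q^-1 - 1 + 2q - 2q^2 + 2q^3 - 2q^4 + q^5
V(D2) = q^-1 - 1 + 2q - 2q^2 + 2q^3 - 2q^4 + q^5  (w +4, c 14, <D> = A^-8 - 2A^-4 + 2 - 2A^4 + 2A^8 - A^12 + A^16)
V(D3) = q^-1 - 1 + 2q - 2q^2 + 2q^3 - 2q^4 + q^5  (w +4, c 12, <D> = A^-8 - 2A^-4 + 2 - 2A^4 + 2A^8 - A^12 + A^16)
D4 (bracket A^-14 - 2A^-10 + 2A^-6 - 2A^-2 + 2A^2 - A^6 + A^10; 14 crossings at w = +2): V = q^-1 - 1 + 2q - 2q^2 + 2q^3 - 2q^4 + q^5
D5 (bracket A^-14 - 2A^-10 + 2A^-6 - 2A^-2 + 2A^2 - A^6 + A^10; 12 crossings at w = +2): V = q^-1 - 1 + 2q - 2q^2 + 2q^3 - 2q^4 + q^5
key observation: one V(q) for all 5 diagrams — one class (guaranteed)


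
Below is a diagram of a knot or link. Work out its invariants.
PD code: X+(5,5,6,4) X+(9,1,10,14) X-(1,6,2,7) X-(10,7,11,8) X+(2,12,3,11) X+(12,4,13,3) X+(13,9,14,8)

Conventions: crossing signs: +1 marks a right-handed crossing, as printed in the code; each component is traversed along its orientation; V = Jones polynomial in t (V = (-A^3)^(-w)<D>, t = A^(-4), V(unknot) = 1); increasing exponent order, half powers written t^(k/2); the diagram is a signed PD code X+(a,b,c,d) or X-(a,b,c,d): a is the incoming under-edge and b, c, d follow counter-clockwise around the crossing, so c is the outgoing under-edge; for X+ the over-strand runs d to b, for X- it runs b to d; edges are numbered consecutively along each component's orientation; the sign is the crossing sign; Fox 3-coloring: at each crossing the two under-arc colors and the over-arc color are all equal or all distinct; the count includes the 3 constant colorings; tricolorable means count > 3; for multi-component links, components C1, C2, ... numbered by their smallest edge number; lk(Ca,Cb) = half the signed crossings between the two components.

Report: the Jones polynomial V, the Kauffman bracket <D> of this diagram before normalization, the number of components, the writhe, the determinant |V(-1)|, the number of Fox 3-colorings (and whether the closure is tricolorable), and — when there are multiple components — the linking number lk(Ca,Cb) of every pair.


Jones polynomial: V(t) = t + t^3 - t^4
<D> = A^-7 - A^-3 - A^5; writhe +3
components 1, writhe +3 (7 crossings)
3-colorings: 9 of 3^7, det 3 — tricolorable
note: w = +3 shifts under R1 moves; the (-A^3)^(-3) factor cancels that in V


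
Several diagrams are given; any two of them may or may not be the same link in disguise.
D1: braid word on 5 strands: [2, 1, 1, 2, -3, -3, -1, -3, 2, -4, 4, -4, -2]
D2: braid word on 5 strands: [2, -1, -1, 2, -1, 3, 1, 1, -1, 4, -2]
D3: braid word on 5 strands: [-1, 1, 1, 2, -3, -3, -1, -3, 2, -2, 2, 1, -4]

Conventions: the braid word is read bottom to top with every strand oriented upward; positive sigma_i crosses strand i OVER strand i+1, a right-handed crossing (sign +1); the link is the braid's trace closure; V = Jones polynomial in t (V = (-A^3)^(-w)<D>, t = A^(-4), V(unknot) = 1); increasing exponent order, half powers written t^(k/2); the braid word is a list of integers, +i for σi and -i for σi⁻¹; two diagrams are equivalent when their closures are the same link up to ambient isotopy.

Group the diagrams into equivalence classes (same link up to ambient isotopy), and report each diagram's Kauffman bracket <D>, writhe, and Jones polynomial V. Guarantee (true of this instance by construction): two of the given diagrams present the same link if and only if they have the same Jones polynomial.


classes: {D1, D3} | {D2}
V(D1) = t^(-7/2) - 2t^(-5/2) + 2t^(-3/2) - 2t^(-1/2) + 2t^(1/2) - 2t^(3/2) - t^(7/2)  [13 crossings, <D> = A^-17 + 2A^-9 - 2A^-5 + 2A^-1 - 2A^3 + 2A^7 - A^11, w = -1]
V(D2) = -t^(-5/2) - t^(-1/2)  [11 crossings, <D> = A^5 + A^13, w = +1]
D3 (bracket A^-17 + 2A^-9 - 2A^-5 + 2A^-1 - 2A^3 + 2A^7 - A^11; 13 crossings at w = -1): V = t^(-7/2) - 2t^(-5/2) + 2t^(-3/2) - 2t^(-1/2) + 2t^(1/2) - 2t^(3/2) - t^(7/2)
note: 2 values of V(t) split the 3 diagrams


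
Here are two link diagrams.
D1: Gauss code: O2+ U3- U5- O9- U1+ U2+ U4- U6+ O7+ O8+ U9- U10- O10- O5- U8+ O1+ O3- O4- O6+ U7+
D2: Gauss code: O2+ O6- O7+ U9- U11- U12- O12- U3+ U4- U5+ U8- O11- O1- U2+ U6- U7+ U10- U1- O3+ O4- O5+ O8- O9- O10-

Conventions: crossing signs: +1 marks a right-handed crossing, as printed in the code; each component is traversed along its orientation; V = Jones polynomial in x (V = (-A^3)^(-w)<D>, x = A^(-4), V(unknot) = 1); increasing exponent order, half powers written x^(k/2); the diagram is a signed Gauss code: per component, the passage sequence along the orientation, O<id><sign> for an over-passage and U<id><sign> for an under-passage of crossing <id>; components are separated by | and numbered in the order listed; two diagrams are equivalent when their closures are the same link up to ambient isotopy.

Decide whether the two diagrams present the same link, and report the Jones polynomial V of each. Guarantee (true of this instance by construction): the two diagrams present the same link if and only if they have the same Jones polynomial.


equivalent: no
D1 (bracket A^-16 - A^-12 + A^-8 - 2A^-4 + 2 - A^4 + A^8; 10 crossings at w = 0): V = x^-2 - x^-1 + 2 - 2x + x^2 - x^3 + x^4
V(D2) = 1  [12 crossings, <D> = A^-12, w = -4]
observation: 2 values of V(x) split the 2 diagrams


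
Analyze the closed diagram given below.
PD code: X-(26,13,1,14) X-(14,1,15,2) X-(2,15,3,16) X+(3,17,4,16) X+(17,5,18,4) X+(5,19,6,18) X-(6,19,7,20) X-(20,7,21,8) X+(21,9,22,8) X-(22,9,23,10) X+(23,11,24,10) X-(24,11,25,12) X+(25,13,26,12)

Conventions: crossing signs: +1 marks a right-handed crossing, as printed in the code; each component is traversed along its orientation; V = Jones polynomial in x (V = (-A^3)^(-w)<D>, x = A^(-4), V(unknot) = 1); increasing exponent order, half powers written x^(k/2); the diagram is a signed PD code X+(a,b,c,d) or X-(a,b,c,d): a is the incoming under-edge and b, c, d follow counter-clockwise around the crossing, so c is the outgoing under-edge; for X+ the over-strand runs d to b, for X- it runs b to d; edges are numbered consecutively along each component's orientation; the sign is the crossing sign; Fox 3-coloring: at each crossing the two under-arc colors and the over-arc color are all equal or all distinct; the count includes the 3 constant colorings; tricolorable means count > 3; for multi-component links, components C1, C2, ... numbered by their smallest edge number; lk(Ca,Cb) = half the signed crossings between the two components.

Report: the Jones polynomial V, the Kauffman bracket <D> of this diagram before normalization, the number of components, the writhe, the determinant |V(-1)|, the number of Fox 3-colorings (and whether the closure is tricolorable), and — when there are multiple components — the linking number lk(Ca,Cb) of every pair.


V(x) = 1
bracket: -A^-3, w = -1
1 component, writhe -1, over 13 crossings
det 1, colorings 3 of 3^13 — not tricolorable
observation: det 1 = |V(-1)|; not divisible by 3, so not tricolorable


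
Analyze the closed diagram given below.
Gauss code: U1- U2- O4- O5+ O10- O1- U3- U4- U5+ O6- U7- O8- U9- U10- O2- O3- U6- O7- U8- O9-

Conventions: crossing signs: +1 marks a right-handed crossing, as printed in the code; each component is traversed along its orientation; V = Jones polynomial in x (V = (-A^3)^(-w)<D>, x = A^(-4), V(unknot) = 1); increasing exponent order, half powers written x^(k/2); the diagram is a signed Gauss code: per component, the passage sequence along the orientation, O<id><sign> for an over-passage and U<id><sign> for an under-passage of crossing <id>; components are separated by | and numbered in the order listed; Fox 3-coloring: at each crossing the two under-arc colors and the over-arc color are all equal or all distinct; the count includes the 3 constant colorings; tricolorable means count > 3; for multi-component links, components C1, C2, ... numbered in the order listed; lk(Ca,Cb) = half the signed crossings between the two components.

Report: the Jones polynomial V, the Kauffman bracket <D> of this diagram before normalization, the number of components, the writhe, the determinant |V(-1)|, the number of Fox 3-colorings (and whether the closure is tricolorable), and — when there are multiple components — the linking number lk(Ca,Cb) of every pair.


V(x) = -x^-10 + x^-9 - x^-8 + x^-7 - x^-6 + x^-5 + x^-3
bracket: A^-12 + A^-4 - 1 + A^4 - A^8 + A^12 - A^16, w = -8
1 component, writhe -8, over 10 crossings
det 7, colorings 3 of 3^10 — not tricolorable
observation: |V(-1)| = 7: so not tricolorable, since 3 does not divide 7


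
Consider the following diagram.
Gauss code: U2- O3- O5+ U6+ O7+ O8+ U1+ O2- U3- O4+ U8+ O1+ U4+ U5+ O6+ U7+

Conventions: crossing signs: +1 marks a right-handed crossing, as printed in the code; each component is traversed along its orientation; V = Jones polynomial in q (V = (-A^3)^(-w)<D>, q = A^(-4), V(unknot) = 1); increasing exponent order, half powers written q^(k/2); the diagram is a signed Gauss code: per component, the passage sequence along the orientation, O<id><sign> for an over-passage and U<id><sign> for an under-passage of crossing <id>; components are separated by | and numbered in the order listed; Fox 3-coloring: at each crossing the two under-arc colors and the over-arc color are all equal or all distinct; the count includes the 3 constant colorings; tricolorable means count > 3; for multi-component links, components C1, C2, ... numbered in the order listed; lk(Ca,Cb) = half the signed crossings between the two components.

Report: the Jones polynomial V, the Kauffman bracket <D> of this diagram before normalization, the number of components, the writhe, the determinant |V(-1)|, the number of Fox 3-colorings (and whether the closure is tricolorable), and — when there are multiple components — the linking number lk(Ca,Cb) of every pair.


V = 2q - 2q^2 + 3q^3 - 3q^4 + 2q^5 - 2q^6 + q^7
<D> = A^-16 - 2A^-12 + 2A^-8 - 3A^-4 + 3 - 2A^4 + 2A^8 (w = +4)
1 component over 8 crossings, w = +4
9 Fox colorings among 3^8, |V(-1)| = 15: tricolorable
why: det 15 = |V(-1)|; divisible by 3, so tricolorable


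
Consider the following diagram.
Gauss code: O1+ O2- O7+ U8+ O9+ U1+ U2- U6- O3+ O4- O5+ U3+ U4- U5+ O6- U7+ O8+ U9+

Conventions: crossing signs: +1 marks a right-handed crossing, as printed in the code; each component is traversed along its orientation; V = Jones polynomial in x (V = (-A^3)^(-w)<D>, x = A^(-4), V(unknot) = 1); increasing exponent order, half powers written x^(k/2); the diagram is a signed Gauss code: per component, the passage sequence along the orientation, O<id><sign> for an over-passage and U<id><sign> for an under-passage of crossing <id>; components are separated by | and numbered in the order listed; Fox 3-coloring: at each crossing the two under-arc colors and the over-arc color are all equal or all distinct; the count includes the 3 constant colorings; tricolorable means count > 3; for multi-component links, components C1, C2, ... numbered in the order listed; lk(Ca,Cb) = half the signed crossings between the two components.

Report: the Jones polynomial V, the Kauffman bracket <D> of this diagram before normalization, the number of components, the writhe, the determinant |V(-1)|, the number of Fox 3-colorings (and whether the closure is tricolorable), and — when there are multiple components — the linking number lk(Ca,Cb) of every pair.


V(x) = x + x^3 - x^4
bracket: A^-7 - A^-3 - A^5, w = +3
1 component, writhe +3, over 9 crossings
det 3, colorings 9 of 3^9 — tricolorable
observation: |V(-1)| = 3: so tricolorable, since 3 divides 3


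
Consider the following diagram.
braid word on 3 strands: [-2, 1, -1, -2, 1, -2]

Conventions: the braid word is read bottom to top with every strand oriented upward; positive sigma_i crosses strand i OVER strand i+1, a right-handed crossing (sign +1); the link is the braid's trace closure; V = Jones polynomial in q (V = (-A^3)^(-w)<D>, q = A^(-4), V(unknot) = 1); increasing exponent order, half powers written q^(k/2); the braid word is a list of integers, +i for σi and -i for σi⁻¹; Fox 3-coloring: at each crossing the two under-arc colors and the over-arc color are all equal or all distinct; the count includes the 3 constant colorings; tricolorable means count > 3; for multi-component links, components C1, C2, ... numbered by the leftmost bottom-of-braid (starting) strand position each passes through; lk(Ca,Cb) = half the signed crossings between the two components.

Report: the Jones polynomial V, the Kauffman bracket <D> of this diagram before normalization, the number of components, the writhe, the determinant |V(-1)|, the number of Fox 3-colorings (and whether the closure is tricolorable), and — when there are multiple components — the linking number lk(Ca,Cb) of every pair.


Jones polynomial: V(q) = -q^-4 + q^-3 + q^-1
<D> = A^-2 + A^6 - A^10; writhe -2
components 1, writhe -2 (6 crossings)
3-colorings: 9 of 3^6, det 3 — tricolorable
note: the word shrinks to σ2⁻¹ σ2⁻¹ σ1 σ2⁻¹ after cancelling


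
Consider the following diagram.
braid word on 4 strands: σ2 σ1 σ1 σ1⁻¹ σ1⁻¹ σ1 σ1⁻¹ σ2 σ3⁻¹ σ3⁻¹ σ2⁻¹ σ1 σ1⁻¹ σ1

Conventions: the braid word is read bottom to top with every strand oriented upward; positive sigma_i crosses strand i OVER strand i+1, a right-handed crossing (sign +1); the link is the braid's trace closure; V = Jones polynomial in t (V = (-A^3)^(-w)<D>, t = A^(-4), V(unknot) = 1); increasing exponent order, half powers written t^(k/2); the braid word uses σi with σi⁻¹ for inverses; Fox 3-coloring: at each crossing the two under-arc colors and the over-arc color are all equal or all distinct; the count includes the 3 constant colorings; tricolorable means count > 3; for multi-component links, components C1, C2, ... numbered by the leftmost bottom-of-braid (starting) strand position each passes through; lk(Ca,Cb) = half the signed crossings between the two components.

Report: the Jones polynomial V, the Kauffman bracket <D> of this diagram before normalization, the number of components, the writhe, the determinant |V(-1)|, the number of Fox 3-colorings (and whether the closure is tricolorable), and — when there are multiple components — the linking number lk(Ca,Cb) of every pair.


Jones polynomial: V(t) = -t^(-5/2) - t^(-1/2)
<D> = -A^2 - A^10; writhe 0
components 2, writhe 0 (14 crossings)
linking number lk(C1,C2) = -1
3-colorings: 3 of 3^14, det 2 — not tricolorable
note: the span of V is 2, within the link bound 14 + 2 - 1


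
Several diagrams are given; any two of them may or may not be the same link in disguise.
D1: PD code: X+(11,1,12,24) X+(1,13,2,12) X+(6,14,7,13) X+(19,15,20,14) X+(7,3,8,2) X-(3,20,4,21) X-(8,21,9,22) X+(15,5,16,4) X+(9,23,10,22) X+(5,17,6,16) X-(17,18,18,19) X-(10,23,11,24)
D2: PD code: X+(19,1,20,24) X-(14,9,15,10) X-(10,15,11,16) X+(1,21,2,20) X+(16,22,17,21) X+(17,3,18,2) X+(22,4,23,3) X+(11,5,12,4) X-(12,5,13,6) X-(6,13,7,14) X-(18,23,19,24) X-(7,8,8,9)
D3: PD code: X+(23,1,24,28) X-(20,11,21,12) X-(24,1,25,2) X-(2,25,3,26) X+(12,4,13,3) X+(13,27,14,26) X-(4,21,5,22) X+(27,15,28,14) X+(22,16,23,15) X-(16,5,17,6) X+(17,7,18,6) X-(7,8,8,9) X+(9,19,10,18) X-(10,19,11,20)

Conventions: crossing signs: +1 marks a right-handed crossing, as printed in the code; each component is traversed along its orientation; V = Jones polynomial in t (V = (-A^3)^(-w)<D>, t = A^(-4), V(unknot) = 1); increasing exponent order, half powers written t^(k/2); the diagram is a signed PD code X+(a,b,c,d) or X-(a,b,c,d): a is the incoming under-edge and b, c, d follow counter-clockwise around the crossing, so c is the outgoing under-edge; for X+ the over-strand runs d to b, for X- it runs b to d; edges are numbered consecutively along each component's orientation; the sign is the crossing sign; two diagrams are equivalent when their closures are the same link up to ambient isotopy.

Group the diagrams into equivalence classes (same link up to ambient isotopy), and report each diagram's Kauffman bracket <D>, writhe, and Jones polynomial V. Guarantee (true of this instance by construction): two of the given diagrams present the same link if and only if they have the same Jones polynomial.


grouping into links: {D1} | {D2} | {D3}
V(D1) = t - t^2 + 2t^3 - t^4 + t^5 - t^6  (w +4, c 12, <D> = -A^-12 + A^-8 - A^-4 + 2 - A^4 + A^8)
D2 (bracket -A^-12 + A^-8 - A^-4 + 3 - A^4 + A^8 - A^12; 12 crossings at w = 0): V = -t^-3 + t^-2 - t^-1 + 3 - t + t^2 - t^3
D3 (bracket A^-16 - A^-12 + A^-8 - 2A^-4 + 2 - A^4 + A^8; 14 crossings at w = 0): V = t^-2 - t^-1 + 2 - 2t + t^2 - t^3 + t^4
why: 3 values of V(t) split the 3 diagrams


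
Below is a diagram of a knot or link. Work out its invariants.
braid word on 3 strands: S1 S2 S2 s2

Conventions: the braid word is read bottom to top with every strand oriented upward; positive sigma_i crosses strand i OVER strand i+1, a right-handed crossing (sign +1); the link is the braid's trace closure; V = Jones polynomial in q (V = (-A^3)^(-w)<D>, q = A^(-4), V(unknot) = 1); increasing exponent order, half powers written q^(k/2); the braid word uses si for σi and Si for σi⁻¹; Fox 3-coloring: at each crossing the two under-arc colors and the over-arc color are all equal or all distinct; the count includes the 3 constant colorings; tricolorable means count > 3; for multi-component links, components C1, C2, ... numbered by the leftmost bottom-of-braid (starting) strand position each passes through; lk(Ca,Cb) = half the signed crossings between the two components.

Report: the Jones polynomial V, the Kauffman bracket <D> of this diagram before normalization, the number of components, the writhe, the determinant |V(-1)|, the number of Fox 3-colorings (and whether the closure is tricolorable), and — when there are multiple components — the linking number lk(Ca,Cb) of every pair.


V(q) = 1
bracket: A^-6, w = -2
1 component, writhe -2, over 4 crossings
det 1, colorings 3 of 3^4 — not tricolorable
observation: inverse pairs cancel, leaving σ1⁻¹ σ2⁻¹


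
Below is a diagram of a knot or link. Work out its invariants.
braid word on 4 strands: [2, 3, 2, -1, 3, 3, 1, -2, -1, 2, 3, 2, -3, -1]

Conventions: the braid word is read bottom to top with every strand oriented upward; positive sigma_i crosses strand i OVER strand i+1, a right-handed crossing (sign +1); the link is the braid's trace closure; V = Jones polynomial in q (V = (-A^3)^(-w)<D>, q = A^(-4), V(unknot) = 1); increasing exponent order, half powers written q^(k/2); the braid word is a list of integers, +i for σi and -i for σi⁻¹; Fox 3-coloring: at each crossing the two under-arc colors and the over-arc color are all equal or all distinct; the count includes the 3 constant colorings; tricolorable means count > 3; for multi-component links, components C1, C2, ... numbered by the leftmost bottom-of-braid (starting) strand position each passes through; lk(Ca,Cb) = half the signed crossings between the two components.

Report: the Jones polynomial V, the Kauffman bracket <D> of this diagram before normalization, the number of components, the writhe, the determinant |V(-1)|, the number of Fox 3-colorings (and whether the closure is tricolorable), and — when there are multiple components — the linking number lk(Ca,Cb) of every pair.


V(q) = -q^(-1/2) + q^(1/2) - 3q^(3/2) + 3q^(5/2) - 4q^(7/2) + 4q^(9/2) - 3q^(11/2) + 2q^(13/2) - q^(15/2)
bracket: -A^-18 + 2A^-14 - 3A^-10 + 4A^-6 - 4A^-2 + 3A^2 - 3A^6 + A^10 - A^14, w = +4
2 components, writhe +4, over 14 crossings
lk(C1,C2) = +1
det 22, colorings 3 of 3^14 — not tricolorable
observation: det 22 = |V(-1)|; not divisible by 3, so not tricolorable


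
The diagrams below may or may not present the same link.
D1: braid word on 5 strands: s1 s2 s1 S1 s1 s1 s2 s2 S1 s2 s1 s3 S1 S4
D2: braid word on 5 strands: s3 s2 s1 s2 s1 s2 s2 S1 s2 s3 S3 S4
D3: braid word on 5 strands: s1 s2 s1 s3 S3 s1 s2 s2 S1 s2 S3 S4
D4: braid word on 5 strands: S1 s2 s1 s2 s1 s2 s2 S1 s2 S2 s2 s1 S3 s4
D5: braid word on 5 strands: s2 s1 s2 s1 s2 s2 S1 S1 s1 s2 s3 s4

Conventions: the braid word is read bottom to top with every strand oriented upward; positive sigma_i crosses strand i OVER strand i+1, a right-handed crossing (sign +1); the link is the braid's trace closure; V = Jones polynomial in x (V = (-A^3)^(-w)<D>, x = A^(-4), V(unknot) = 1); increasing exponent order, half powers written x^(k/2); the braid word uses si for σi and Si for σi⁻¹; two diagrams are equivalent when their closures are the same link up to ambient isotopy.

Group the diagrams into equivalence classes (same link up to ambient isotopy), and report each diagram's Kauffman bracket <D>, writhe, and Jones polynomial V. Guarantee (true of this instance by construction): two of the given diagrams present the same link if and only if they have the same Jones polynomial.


classes: {D1, D2, D3, D4, D5}
V(D1) = x^2 + 2x^4 - 2x^5 + x^6 - 2x^7 + x^8  [14 crossings, <D> = A^-14 - 2A^-10 + A^-6 - 2A^-2 + 2A^2 + A^10, w = +6]
D2 (bracket A^-14 - 2A^-10 + A^-6 - 2A^-2 + 2A^2 + A^10; 12 crossings at w = +6): V = x^2 + 2x^4 - 2x^5 + x^6 - 2x^7 + x^8
V(D3) = x^2 + 2x^4 - 2x^5 + x^6 - 2x^7 + x^8  [12 crossings, <D> = A^-20 - 2A^-16 + A^-12 - 2A^-8 + 2A^-4 + A^4, w = +4]
D4 (bracket A^-14 - 2A^-10 + A^-6 - 2A^-2 + 2A^2 + A^10; 14 crossings at w = +6): V = x^2 + 2x^4 - 2x^5 + x^6 - 2x^7 + x^8
V(D5) = x^2 + 2x^4 - 2x^5 + x^6 - 2x^7 + x^8  [12 crossings, <D> = A^-8 - 2A^-4 + 1 - 2A^4 + 2A^8 + A^16, w = +8]
insight: all 5 diagrams share one V(x), hence one class


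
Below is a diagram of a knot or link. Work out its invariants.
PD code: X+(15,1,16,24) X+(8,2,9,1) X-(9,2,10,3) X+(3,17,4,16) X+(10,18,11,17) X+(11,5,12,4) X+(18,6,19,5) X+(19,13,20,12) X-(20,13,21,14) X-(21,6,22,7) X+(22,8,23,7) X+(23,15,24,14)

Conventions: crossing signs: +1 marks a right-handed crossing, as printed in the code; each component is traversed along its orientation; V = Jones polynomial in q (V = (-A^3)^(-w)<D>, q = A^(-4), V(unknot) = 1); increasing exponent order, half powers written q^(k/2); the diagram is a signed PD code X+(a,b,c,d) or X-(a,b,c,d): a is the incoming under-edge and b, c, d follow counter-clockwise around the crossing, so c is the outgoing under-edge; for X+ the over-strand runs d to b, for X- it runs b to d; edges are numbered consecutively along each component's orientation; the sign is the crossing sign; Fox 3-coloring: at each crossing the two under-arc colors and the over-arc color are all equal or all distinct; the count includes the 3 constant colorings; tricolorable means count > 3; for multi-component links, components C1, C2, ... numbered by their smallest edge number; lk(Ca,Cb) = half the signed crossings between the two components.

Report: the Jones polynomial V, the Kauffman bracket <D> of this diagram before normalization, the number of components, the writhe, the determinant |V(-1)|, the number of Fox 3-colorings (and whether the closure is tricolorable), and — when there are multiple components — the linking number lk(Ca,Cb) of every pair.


Jones polynomial: V(q) = q^2 + q^4 - q^5 + q^6 - q^7
<D> = -A^-10 + A^-6 - A^-2 + A^2 + A^10; writhe +6
components 1, writhe +6 (12 crossings)
3-colorings: 3 of 3^12, det 5 — not tricolorable
note: V spans 5 powers of q: at least 5 crossings in any diagram


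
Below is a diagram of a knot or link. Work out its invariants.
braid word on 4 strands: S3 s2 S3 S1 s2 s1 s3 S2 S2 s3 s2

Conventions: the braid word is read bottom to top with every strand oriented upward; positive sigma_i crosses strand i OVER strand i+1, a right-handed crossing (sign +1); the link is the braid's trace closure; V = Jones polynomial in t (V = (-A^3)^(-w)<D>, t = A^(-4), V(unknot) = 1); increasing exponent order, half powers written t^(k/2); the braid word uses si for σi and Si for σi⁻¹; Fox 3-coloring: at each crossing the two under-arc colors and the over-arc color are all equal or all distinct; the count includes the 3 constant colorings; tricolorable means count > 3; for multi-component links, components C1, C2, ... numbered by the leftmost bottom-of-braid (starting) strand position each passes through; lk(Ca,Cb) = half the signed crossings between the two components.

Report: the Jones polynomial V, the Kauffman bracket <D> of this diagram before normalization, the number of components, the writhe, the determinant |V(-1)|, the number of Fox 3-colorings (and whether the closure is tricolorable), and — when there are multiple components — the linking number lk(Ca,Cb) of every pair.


V(t) = 1
bracket: -A^3, w = +1
1 component, writhe +1, over 11 crossings
det 1, colorings 3 of 3^11 — not tricolorable
observation: w = +1 (over 11 crossings) is diagram-only; (-A^3)^(-1) removes it from V


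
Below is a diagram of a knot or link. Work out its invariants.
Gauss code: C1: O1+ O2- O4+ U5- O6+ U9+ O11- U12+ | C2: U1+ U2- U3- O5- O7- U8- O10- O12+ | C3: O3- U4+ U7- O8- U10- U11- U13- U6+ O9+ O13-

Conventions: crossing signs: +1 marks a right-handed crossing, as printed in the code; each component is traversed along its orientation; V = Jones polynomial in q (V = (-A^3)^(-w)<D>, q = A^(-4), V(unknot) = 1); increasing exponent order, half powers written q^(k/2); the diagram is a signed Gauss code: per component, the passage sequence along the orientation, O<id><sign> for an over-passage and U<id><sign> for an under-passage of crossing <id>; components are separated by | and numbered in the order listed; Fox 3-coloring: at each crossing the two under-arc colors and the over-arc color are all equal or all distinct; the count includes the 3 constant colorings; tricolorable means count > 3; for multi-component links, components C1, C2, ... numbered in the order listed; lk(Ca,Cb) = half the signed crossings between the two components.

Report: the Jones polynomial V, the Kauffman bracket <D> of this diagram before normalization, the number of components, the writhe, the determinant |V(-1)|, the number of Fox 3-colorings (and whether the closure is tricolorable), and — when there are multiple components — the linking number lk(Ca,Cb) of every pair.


V = q^-5 - q^-4 + 2q^-3 - q^-2 + 2q^-1 + q
<D> = -A^-13 - 2A^-5 + A^-1 - 2A^3 + A^7 - A^11 (w = -3)
3 components over 13 crossings, w = -3
lk(C1,C2): 0
lk(C1,C3) = +1
linking number lk(C2,C3) = -2
3 Fox colorings among 3^13, |V(-1)| = 8: not tricolorable
why: the span of V is 6, within the link bound 13 + 3 - 1
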